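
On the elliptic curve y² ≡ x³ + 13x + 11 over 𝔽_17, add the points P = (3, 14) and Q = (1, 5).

(12, 5)

(3, 14) + (1, 5). λ = (5 - 14)/(1 - 3) ≡ 8/15 mod 17. 15⁻¹ ≡ 8 (mod 17) since 15·8 = 120 ≡ 1, so λ ≡ 13.
  x = λ² - 3 - 1 = 169 - 4 ≡ 12; y = λ·(3 - 12) - 14 ≡ 5. → (12, 5)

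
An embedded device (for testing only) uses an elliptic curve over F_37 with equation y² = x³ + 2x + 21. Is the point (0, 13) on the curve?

yes

y² = 13² ≡ 21; x³ + 2x + 21 = 21 ≡ 21 (mod 37). 21 = 21.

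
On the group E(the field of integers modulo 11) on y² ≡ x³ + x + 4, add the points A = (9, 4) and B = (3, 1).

(9, 4) + (3, 1). λ = (1 - 4)/(3 - 9) ≡ 8/5 mod 11. 5⁻¹ ≡ 9 (mod 11), so λ ≡ 6.
  x = λ² - 9 - 3 = 36 - 12 ≡ 2; y = λ·(9 - 2) - 4 ≡ 5. → (2, 5)

(2, 5)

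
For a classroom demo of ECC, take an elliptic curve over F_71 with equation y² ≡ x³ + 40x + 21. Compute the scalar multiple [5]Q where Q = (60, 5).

(57, 14)

Repeated addition: build up to 5Q.
2Q: tangent at (60, 5): λ = (3·60² + 40)/(2·5) ≡ 48/10. 10⁻¹ ≡ 64 (mod 71) since 10·64 = 640 ≡ 1, so λ ≡ 48·64 ≡ 19.
  x = λ² - 60 - 60 = 361 - 120 ≡ 28; y = λ·(60 - 28) - 5 ≡ 35. → (28, 35)
3Q: (28, 35) + (60, 5). λ = (5 - 35)/(60 - 28) ≡ 41/32 mod 71. 32⁻¹ ≡ 20 (mod 71) since 32·20 = 640 ≡ 1, so λ ≡ 39.
  x = λ² - 28 - 60 = 1521 - 88 ≡ 13; y = λ·(28 - 13) - 35 ≡ 53. → (13, 53)
4Q: (13, 53) + (60, 5). λ = (5 - 53)/(60 - 13) ≡ 23/47 mod 71. 47⁻¹ ≡ 68 (mod 71), so λ ≡ 2.
  x = λ² - 13 - 60 = 4 - 73 ≡ 2; y = λ·(13 - 2) - 53 ≡ 40. → (2, 40)
5Q: (2, 40) + (60, 5). λ = (5 - 40)/(60 - 2) ≡ 36/58 mod 71. 58⁻¹ ≡ 60 (mod 71) since 58·60 = 3480 ≡ 1, so λ ≡ 30.
  x = λ² - 2 - 60 = 900 - 62 ≡ 57; y = λ·(2 - 57) - 40 ≡ 14. → (57, 14)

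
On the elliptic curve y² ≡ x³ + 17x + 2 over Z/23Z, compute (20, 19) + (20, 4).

The two points share x = 20 and their y-coordinates satisfy 19 + 4 ≡ 0 (mod 23), so they are inverses. Their sum is 𝒪.

O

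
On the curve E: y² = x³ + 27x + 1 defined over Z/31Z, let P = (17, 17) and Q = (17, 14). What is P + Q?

O

The two points share x = 17 and their y-coordinates satisfy 17 + 14 ≡ 0 (mod 31), so they are inverses. Their sum is 𝒪.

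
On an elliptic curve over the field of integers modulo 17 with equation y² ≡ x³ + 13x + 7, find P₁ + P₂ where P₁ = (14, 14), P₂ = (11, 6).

(14, 14) + (11, 6). λ = (6 - 14)/(11 - 14) ≡ 9/14 mod 17. 14⁻¹ ≡ 11 (mod 17), so λ ≡ 14.
  x = λ² - 14 - 11 = 196 - 25 ≡ 1; y = λ·(14 - 1) - 14 ≡ 15. → (1, 15)

(1, 15)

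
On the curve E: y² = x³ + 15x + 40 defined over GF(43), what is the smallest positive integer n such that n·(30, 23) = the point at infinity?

2P: tangent at (30, 23): λ = (3·30² + 15)/(2·23) ≡ 6/3. 3⁻¹ ≡ 29 (mod 43) since 3·29 = 87 ≡ 1, so λ ≡ 6·29 ≡ 2.
  x = λ² - 30 - 30 = 4 - 60 ≡ 30; y = λ·(30 - 30) - 23 ≡ 20. → (30, 20)
3P: (30, 20) + (30, 23): same x and y₁ ≡ -y₂, so the sum is the point at infinity.
3P = the point at infinity, so the order is 3.

3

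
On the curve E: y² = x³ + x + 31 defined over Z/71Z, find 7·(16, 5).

Write Q = (16, 5).
Repeated addition: build up to 7Q.
2Q: tangent at (16, 5): λ = (3·16² + 1)/(2·5) ≡ 59/10. 10⁻¹ ≡ 64 (mod 71) since 10·64 = 640 ≡ 1, so λ ≡ 59·64 ≡ 13.
  x = λ² - 16 - 16 = 169 - 32 ≡ 66; y = λ·(16 - 66) - 5 ≡ 55. → (66, 55)
3Q: (66, 55) + (16, 5). λ = (5 - 55)/(16 - 66) ≡ 21/21 mod 71. 21⁻¹ ≡ 44 (mod 71), so λ ≡ 1.
  x = λ² - 66 - 16 = 1 - 82 ≡ 61; y = λ·(66 - 61) - 55 ≡ 21. → (61, 21)
4Q: (61, 21) + (16, 5). λ = (5 - 21)/(16 - 61) ≡ 55/26 mod 71. 26⁻¹ ≡ 41 (mod 71) since 26·41 = 1066 ≡ 1, so λ ≡ 54.
  x = λ² - 61 - 16 = 2916 - 77 ≡ 70; y = λ·(61 - 70) - 21 ≡ 61. → (70, 61)
5Q: (70, 61) + (16, 5). λ = (5 - 61)/(16 - 70) ≡ 15/17 mod 71. 17⁻¹ ≡ 46 (mod 71), so λ ≡ 51.
  x = λ² - 70 - 16 = 2601 - 86 ≡ 30; y = λ·(70 - 30) - 61 ≡ 62. → (30, 62)
6Q: (30, 62) + (16, 5). λ = (5 - 62)/(16 - 30) ≡ 14/57 mod 71. 57⁻¹ ≡ 5 (mod 71), so λ ≡ 70.
  x = λ² - 30 - 16 = 4900 - 46 ≡ 26; y = λ·(30 - 26) - 62 ≡ 5. → (26, 5)
7Q: (26, 5) + (16, 5). λ = (5 - 5)/(16 - 26) ≡ 0/61 mod 71. 61⁻¹ ≡ 7 (mod 71), so λ ≡ 0.
  x = λ² - 26 - 16 = 0 - 42 ≡ 29; y = λ·(26 - 29) - 5 ≡ 66. → (29, 66)

(29, 66)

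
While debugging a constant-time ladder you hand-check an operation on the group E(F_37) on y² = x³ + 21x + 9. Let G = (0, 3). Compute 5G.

(26, 1)

Double-and-add on 5 = (101)₂. Start with G = (0, 3) for the leading 1-bit.
double: tangent at (0, 3): λ = (3·0² + 21)/(2·3) ≡ 21/6. 6⁻¹ ≡ 31 (mod 37), so λ ≡ 21·31 ≡ 22.
  x = λ² - 0 - 0 = 484 - 0 ≡ 3; y = λ·(0 - 3) - 3 ≡ 5. → (3, 5)
double: tangent at (3, 5): λ = (3·3² + 21)/(2·5) ≡ 11/10. 10⁻¹ ≡ 26 (mod 37) since 10·26 = 260 ≡ 1, so λ ≡ 11·26 ≡ 27.
  x = λ² - 3 - 3 = 729 - 6 ≡ 20; y = λ·(3 - 20) - 5 ≡ 17. → (20, 17)
add G: (20, 17) + (0, 3). λ = (3 - 17)/(0 - 20) ≡ 23/17 mod 37. 17⁻¹ ≡ 24 (mod 37) since 17·24 = 408 ≡ 1, so λ ≡ 34.
  x = λ² - 20 - 0 = 1156 - 20 ≡ 26; y = λ·(20 - 26) - 17 ≡ 1. → (26, 1)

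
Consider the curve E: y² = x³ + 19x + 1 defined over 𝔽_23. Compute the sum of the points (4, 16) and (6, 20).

(17, 4)

(4, 16) + (6, 20). λ = (20 - 16)/(6 - 4) ≡ 4/2 mod 23. 2⁻¹ ≡ 12 (mod 23), so λ ≡ 2.
  x = λ² - 4 - 6 = 4 - 10 ≡ 17; y = λ·(4 - 17) - 16 ≡ 4. → (17, 4)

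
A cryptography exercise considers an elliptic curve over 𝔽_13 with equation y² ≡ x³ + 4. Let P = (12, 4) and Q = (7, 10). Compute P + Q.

(10, 4)

(12, 4) + (7, 10). λ = (10 - 4)/(7 - 12) ≡ 6/8 mod 13. 8⁻¹ ≡ 5 (mod 13), so λ ≡ 4.
  x = λ² - 12 - 7 = 16 - 19 ≡ 10; y = λ·(12 - 10) - 4 ≡ 4. → (10, 4)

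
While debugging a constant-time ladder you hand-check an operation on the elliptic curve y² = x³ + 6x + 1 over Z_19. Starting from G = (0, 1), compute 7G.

(10, 4)

Double-and-add on 7 = (111)₂. Start with G = (0, 1) for the leading 1-bit.
double: tangent at (0, 1): λ = (3·0² + 6)/(2·1) ≡ 6/2. 2⁻¹ ≡ 10 (mod 19), so λ ≡ 6·10 ≡ 3.
  x = λ² - 0 - 0 = 9 - 0 ≡ 9; y = λ·(0 - 9) - 1 ≡ 10. → (9, 10)
add G: (9, 10) + (0, 1). λ = (1 - 10)/(0 - 9) ≡ 10/10 mod 19. 10⁻¹ ≡ 2 (mod 19), so λ ≡ 1.
  x = λ² - 9 - 0 = 1 - 9 ≡ 11; y = λ·(9 - 11) - 10 ≡ 7. → (11, 7)
double: tangent at (11, 7): λ = (3·11² + 6)/(2·7) ≡ 8/14. 14⁻¹ ≡ 15 (mod 19), so λ ≡ 8·15 ≡ 6.
  x = λ² - 11 - 11 = 36 - 22 ≡ 14; y = λ·(11 - 14) - 7 ≡ 13. → (14, 13)
add G: (14, 13) + (0, 1). λ = (1 - 13)/(0 - 14) ≡ 7/5 mod 19. 5⁻¹ ≡ 4 (mod 19) since 5·4 = 20 ≡ 1, so λ ≡ 9.
  x = λ² - 14 - 0 = 81 - 14 ≡ 10; y = λ·(14 - 10) - 13 ≡ 4. → (10, 4)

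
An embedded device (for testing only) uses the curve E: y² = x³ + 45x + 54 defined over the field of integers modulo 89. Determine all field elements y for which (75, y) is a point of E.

x³ + 45x + 54 = 425304 ≡ 62 (mod 89).
62 is a non-residue mod 89; no y exists.

none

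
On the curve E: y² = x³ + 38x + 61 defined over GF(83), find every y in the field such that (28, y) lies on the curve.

x³ + 38x + 61 = 23077 ≡ 3 (mod 83).
Square roots of 3 mod 83: 13 and 70 (since 13² = 169 ≡ 3).

13, 70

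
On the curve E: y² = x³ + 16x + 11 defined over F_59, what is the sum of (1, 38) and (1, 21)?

O

The two points share x = 1 and their y-coordinates satisfy 38 + 21 ≡ 0 (mod 59), so they are inverses. Their sum is ∞.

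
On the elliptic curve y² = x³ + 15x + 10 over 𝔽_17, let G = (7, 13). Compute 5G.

(1, 14)

Double-and-add on 5 = (101)₂. Start with G = (7, 13) for the leading 1-bit.
double: tangent at (7, 13): λ = (3·7² + 15)/(2·13) ≡ 9/9. 9⁻¹ ≡ 2 (mod 17), so λ ≡ 9·2 ≡ 1.
  x = λ² - 7 - 7 = 1 - 14 ≡ 4; y = λ·(7 - 4) - 13 ≡ 7. → (4, 7)
double: tangent at (4, 7): λ = (3·4² + 15)/(2·7) ≡ 12/14. 14⁻¹ ≡ 11 (mod 17), so λ ≡ 12·11 ≡ 13.
  x = λ² - 4 - 4 = 169 - 8 ≡ 8; y = λ·(4 - 8) - 7 ≡ 9. → (8, 9)
add G: (8, 9) + (7, 13). λ = (13 - 9)/(7 - 8) ≡ 4/16 mod 17. 16⁻¹ ≡ 16 (mod 17), so λ ≡ 13.
  x = λ² - 8 - 7 = 169 - 15 ≡ 1; y = λ·(8 - 1) - 9 ≡ 14. → (1, 14)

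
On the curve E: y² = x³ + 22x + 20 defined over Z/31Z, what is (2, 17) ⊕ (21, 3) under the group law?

(24, 9)

(2, 17) + (21, 3). λ = (3 - 17)/(21 - 2) ≡ 17/19 mod 31. 19⁻¹ ≡ 18 (mod 31) since 19·18 = 342 ≡ 1, so λ ≡ 27.
  x = λ² - 2 - 21 = 729 - 23 ≡ 24; y = λ·(2 - 24) - 17 ≡ 9. → (24, 9)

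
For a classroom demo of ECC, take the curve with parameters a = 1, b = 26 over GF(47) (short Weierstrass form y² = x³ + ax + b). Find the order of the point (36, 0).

2

2P: (36, 0) + (36, 0): same x and y₁ ≡ -y₂, so the sum is O.
2P = O, so the order is 2.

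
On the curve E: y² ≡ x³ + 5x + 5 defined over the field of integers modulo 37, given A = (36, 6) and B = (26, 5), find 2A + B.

First 2A:
Repeated addition: build up to 2A.
2A: tangent at (36, 6): λ = (3·36² + 5)/(2·6) ≡ 8/12. 12⁻¹ ≡ 34 (mod 37), so λ ≡ 8·34 ≡ 13.
  x = λ² - 36 - 36 = 169 - 72 ≡ 23; y = λ·(36 - 23) - 6 ≡ 15. → (23, 15)
2A = (23, 15).
Finally 2A + B:
(23, 15) + (26, 5). λ = (5 - 15)/(26 - 23) ≡ 27/3 mod 37. 3⁻¹ ≡ 25 (mod 37), so λ ≡ 9.
  x = λ² - 23 - 26 = 81 - 49 ≡ 32; y = λ·(23 - 32) - 15 ≡ 15. → (32, 15)

(32, 15)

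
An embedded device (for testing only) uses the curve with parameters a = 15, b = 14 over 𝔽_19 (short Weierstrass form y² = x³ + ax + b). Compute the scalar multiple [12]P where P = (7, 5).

Repeated addition: build up to 12P.
2P: tangent at (7, 5): λ = (3·7² + 15)/(2·5) ≡ 10/10. 10⁻¹ ≡ 2 (mod 19) since 10·2 = 20 ≡ 1, so λ ≡ 10·2 ≡ 1.
  x = λ² - 7 - 7 = 1 - 14 ≡ 6; y = λ·(7 - 6) - 5 ≡ 15. → (6, 15)
3P: (6, 15) + (7, 5). λ = (5 - 15)/(7 - 6) ≡ 9/1 mod 19. 1⁻¹ ≡ 1 (mod 19), so λ ≡ 9.
  x = λ² - 6 - 7 = 81 - 13 ≡ 11; y = λ·(6 - 11) - 15 ≡ 16. → (11, 16)
4P: (11, 16) + (7, 5). λ = (5 - 16)/(7 - 11) ≡ 8/15 mod 19. 15⁻¹ ≡ 14 (mod 19) since 15·14 = 210 ≡ 1, so λ ≡ 17.
  x = λ² - 11 - 7 = 289 - 18 ≡ 5; y = λ·(11 - 5) - 16 ≡ 10. → (5, 10)
5P: (5, 10) + (7, 5). λ = (5 - 10)/(7 - 5) ≡ 14/2 mod 19. 2⁻¹ ≡ 10 (mod 19), so λ ≡ 7.
  x = λ² - 5 - 7 = 49 - 12 ≡ 18; y = λ·(5 - 18) - 10 ≡ 13. → (18, 13)
6P: (18, 13) + (7, 5). λ = (5 - 13)/(7 - 18) ≡ 11/8 mod 19. 8⁻¹ ≡ 12 (mod 19), so λ ≡ 18.
  x = λ² - 18 - 7 = 324 - 25 ≡ 14; y = λ·(18 - 14) - 13 ≡ 2. → (14, 2)
7P: (14, 2) + (7, 5). λ = (5 - 2)/(7 - 14) ≡ 3/12 mod 19. 12⁻¹ ≡ 8 (mod 19) since 12·8 = 96 ≡ 1, so λ ≡ 5.
  x = λ² - 14 - 7 = 25 - 21 ≡ 4; y = λ·(14 - 4) - 2 ≡ 10. → (4, 10)
8P: (4, 10) + (7, 5). λ = (5 - 10)/(7 - 4) ≡ 14/3 mod 19. 3⁻¹ ≡ 13 (mod 19), so λ ≡ 11.
  x = λ² - 4 - 7 = 121 - 11 ≡ 15; y = λ·(4 - 15) - 10 ≡ 2. → (15, 2)
9P: (15, 2) + (7, 5). λ = (5 - 2)/(7 - 15) ≡ 3/11 mod 19. 11⁻¹ ≡ 7 (mod 19) since 11·7 = 77 ≡ 1, so λ ≡ 2.
  x = λ² - 15 - 7 = 4 - 22 ≡ 1; y = λ·(15 - 1) - 2 ≡ 7. → (1, 7)
10P: (1, 7) + (7, 5). λ = (5 - 7)/(7 - 1) ≡ 17/6 mod 19. 6⁻¹ ≡ 16 (mod 19), so λ ≡ 6.
  x = λ² - 1 - 7 = 36 - 8 ≡ 9; y = λ·(1 - 9) - 7 ≡ 2. → (9, 2)
11P: (9, 2) + (7, 5). λ = (5 - 2)/(7 - 9) ≡ 3/17 mod 19. 17⁻¹ ≡ 9 (mod 19), so λ ≡ 8.
  x = λ² - 9 - 7 = 64 - 16 ≡ 10; y = λ·(9 - 10) - 2 ≡ 9. → (10, 9)
12P: (10, 9) + (7, 5). λ = (5 - 9)/(7 - 10) ≡ 15/16 mod 19. 16⁻¹ ≡ 6 (mod 19), so λ ≡ 14.
  x = λ² - 10 - 7 = 196 - 17 ≡ 8; y = λ·(10 - 8) - 9 ≡ 0. → (8, 0)

(8, 0)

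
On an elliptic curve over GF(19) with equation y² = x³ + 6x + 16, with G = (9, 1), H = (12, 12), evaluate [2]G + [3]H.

(12, 7)

First 2G:
Repeated addition: build up to 2G.
2G: tangent at (9, 1): λ = (3·9² + 6)/(2·1) ≡ 2/2. 2⁻¹ ≡ 10 (mod 19), so λ ≡ 2·10 ≡ 1.
  x = λ² - 9 - 9 = 1 - 18 ≡ 2; y = λ·(9 - 2) - 1 ≡ 6. → (2, 6)
2G = (2, 6).
Next 3H:
Repeated addition: build up to 3H.
2H: tangent at (12, 12): λ = (3·12² + 6)/(2·12) ≡ 1/5. 5⁻¹ ≡ 4 (mod 19) since 5·4 = 20 ≡ 1, so λ ≡ 1·4 ≡ 4.
  x = λ² - 12 - 12 = 16 - 24 ≡ 11; y = λ·(12 - 11) - 12 ≡ 11. → (11, 11)
3H: (11, 11) + (12, 12). λ = (12 - 11)/(12 - 11) ≡ 1/1 mod 19. 1⁻¹ ≡ 1 (mod 19) since 1·1 = 1 ≡ 1, so λ ≡ 1.
  x = λ² - 11 - 12 = 1 - 23 ≡ 16; y = λ·(11 - 16) - 11 ≡ 3. → (16, 3)
3H = (16, 3).
Finally 2G + 3H:
(2, 6) + (16, 3). λ = (3 - 6)/(16 - 2) ≡ 16/14 mod 19. 14⁻¹ ≡ 15 (mod 19), so λ ≡ 12.
  x = λ² - 2 - 16 = 144 - 18 ≡ 12; y = λ·(2 - 12) - 6 ≡ 7. → (12, 7)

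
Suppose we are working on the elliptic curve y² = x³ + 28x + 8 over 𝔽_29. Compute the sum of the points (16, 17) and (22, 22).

(7, 5)

(16, 17) + (22, 22). λ = (22 - 17)/(22 - 16) ≡ 5/6 mod 29. 6⁻¹ ≡ 5 (mod 29), so λ ≡ 25.
  x = λ² - 16 - 22 = 625 - 38 ≡ 7; y = λ·(16 - 7) - 17 ≡ 5. → (7, 5)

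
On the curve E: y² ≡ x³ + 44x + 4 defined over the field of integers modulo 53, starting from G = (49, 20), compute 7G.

Double-and-add on 7 = (111)₂. Start with G = (49, 20) for the leading 1-bit.
double: tangent at (49, 20): λ = (3·49² + 44)/(2·20) ≡ 39/40. 40⁻¹ ≡ 4 (mod 53) since 40·4 = 160 ≡ 1, so λ ≡ 39·4 ≡ 50.
  x = λ² - 49 - 49 = 2500 - 98 ≡ 17; y = λ·(49 - 17) - 20 ≡ 43. → (17, 43)
add G: (17, 43) + (49, 20). λ = (20 - 43)/(49 - 17) ≡ 30/32 mod 53. 32⁻¹ ≡ 5 (mod 53), so λ ≡ 44.
  x = λ² - 17 - 49 = 1936 - 66 ≡ 15; y = λ·(17 - 15) - 43 ≡ 45. → (15, 45)
double: tangent at (15, 45): λ = (3·15² + 44)/(2·45) ≡ 30/37. 37⁻¹ ≡ 43 (mod 53), so λ ≡ 30·43 ≡ 18.
  x = λ² - 15 - 15 = 324 - 30 ≡ 29; y = λ·(15 - 29) - 45 ≡ 21. → (29, 21)
add G: (29, 21) + (49, 20). λ = (20 - 21)/(49 - 29) ≡ 52/20 mod 53. 20⁻¹ ≡ 8 (mod 53), so λ ≡ 45.
  x = λ² - 29 - 49 = 2025 - 78 ≡ 39; y = λ·(29 - 39) - 21 ≡ 6. → (39, 6)

(39, 6)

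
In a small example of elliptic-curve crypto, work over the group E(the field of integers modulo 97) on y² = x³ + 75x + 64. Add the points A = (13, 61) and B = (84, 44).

(33, 8)

(13, 61) + (84, 44). λ = (44 - 61)/(84 - 13) ≡ 80/71 mod 97. 71⁻¹ ≡ 41 (mod 97), so λ ≡ 79.
  x = λ² - 13 - 84 = 6241 - 97 ≡ 33; y = λ·(13 - 33) - 61 ≡ 8. → (33, 8)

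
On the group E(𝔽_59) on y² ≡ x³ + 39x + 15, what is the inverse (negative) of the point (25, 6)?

-(25, 6) = (25, -6 mod 59) = (25, 53).

(25, 53)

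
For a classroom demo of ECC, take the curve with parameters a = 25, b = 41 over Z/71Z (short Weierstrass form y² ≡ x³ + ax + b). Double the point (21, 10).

(59, 70)

tangent at (21, 10): λ = (3·21² + 25)/(2·10) ≡ 70/20. 20⁻¹ ≡ 32 (mod 71), so λ ≡ 70·32 ≡ 39.
  x = λ² - 21 - 21 = 1521 - 42 ≡ 59; y = λ·(21 - 59) - 10 ≡ 70. → (59, 70)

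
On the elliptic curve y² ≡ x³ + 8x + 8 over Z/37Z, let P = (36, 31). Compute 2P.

(18, 8)

tangent at (36, 31): λ = (3·36² + 8)/(2·31) ≡ 11/25. 25⁻¹ ≡ 3 (mod 37), so λ ≡ 11·3 ≡ 33.
  x = λ² - 36 - 36 = 1089 - 72 ≡ 18; y = λ·(36 - 18) - 31 ≡ 8. → (18, 8)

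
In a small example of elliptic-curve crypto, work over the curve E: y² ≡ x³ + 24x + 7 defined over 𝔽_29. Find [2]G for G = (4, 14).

tangent at (4, 14): λ = (3·4² + 24)/(2·14) ≡ 14/28. 28⁻¹ ≡ 28 (mod 29), so λ ≡ 14·28 ≡ 15.
  x = λ² - 4 - 4 = 225 - 8 ≡ 14; y = λ·(4 - 14) - 14 ≡ 10. → (14, 10)

(14, 10)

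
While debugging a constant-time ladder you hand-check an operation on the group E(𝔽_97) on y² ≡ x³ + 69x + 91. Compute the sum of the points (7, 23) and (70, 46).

(63, 32)

(7, 23) + (70, 46). λ = (46 - 23)/(70 - 7) ≡ 23/63 mod 97. 63⁻¹ ≡ 77 (mod 97) since 63·77 = 4851 ≡ 1, so λ ≡ 25.
  x = λ² - 7 - 70 = 625 - 77 ≡ 63; y = λ·(7 - 63) - 23 ≡ 32. → (63, 32)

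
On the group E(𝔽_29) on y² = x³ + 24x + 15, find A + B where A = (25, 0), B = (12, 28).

(25, 0) + (12, 28). λ = (28 - 0)/(12 - 25) ≡ 28/16 mod 29. 16⁻¹ ≡ 20 (mod 29) since 16·20 = 320 ≡ 1, so λ ≡ 9.
  x = λ² - 25 - 12 = 81 - 37 ≡ 15; y = λ·(25 - 15) - 0 ≡ 3. → (15, 3)

(15, 3)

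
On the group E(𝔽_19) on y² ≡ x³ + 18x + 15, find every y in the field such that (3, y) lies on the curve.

x³ + 18x + 15 = 96 ≡ 1 (mod 19).
Square roots of 1 mod 19: 1 and 18 (since 1² = 1 ≡ 1).

1, 18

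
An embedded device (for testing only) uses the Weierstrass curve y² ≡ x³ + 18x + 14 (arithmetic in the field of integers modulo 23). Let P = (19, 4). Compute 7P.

Double-and-add on 7 = (111)₂. Start with P = (19, 4) for the leading 1-bit.
double: tangent at (19, 4): λ = (3·19² + 18)/(2·4) ≡ 20/8. 8⁻¹ ≡ 3 (mod 23), so λ ≡ 20·3 ≡ 14.
  x = λ² - 19 - 19 = 196 - 38 ≡ 20; y = λ·(19 - 20) - 4 ≡ 5. → (20, 5)
add P: (20, 5) + (19, 4). λ = (4 - 5)/(19 - 20) ≡ 22/22 mod 23. 22⁻¹ ≡ 22 (mod 23), so λ ≡ 1.
  x = λ² - 20 - 19 = 1 - 39 ≡ 8; y = λ·(20 - 8) - 5 ≡ 7. → (8, 7)
double: tangent at (8, 7): λ = (3·8² + 18)/(2·7) ≡ 3/14. 14⁻¹ ≡ 5 (mod 23) since 14·5 = 70 ≡ 1, so λ ≡ 3·5 ≡ 15.
  x = λ² - 8 - 8 = 225 - 16 ≡ 2; y = λ·(8 - 2) - 7 ≡ 14. → (2, 14)
add P: (2, 14) + (19, 4). λ = (4 - 14)/(19 - 2) ≡ 13/17 mod 23. 17⁻¹ ≡ 19 (mod 23), so λ ≡ 17.
  x = λ² - 2 - 19 = 289 - 21 ≡ 15; y = λ·(2 - 15) - 14 ≡ 18. → (15, 18)

(15, 18)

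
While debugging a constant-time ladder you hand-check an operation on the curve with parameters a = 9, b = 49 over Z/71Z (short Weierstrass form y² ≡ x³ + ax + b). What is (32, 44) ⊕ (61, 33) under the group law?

(38, 66)

(32, 44) + (61, 33). λ = (33 - 44)/(61 - 32) ≡ 60/29 mod 71. 29⁻¹ ≡ 49 (mod 71), so λ ≡ 29.
  x = λ² - 32 - 61 = 841 - 93 ≡ 38; y = λ·(32 - 38) - 44 ≡ 66. → (38, 66)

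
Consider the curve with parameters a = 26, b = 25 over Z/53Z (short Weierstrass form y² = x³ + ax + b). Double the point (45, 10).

tangent at (45, 10): λ = (3·45² + 26)/(2·10) ≡ 6/20. 20⁻¹ ≡ 8 (mod 53) since 20·8 = 160 ≡ 1, so λ ≡ 6·8 ≡ 48.
  x = λ² - 45 - 45 = 2304 - 90 ≡ 41; y = λ·(45 - 41) - 10 ≡ 23. → (41, 23)

(41, 23)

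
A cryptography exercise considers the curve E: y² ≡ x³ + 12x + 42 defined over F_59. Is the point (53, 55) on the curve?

y² = 55² ≡ 16; x³ + 12x + 42 = 149555 ≡ 49 (mod 59). 16 ≠ 49.

no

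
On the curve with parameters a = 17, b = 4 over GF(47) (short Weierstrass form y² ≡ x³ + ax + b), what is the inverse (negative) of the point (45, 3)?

(45, 44)

-(45, 3) = (45, -3 mod 47) = (45, 44).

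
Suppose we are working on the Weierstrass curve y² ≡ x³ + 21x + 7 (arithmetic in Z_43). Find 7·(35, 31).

(37, 40)

Write G = (35, 31).
Double-and-add on 7 = (111)₂. Start with G = (35, 31) for the leading 1-bit.
double: tangent at (35, 31): λ = (3·35² + 21)/(2·31) ≡ 41/19. 19⁻¹ ≡ 34 (mod 43), so λ ≡ 41·34 ≡ 18.
  x = λ² - 35 - 35 = 324 - 70 ≡ 39; y = λ·(35 - 39) - 31 ≡ 26. → (39, 26)
add G: (39, 26) + (35, 31). λ = (31 - 26)/(35 - 39) ≡ 5/39 mod 43. 39⁻¹ ≡ 32 (mod 43) since 39·32 = 1248 ≡ 1, so λ ≡ 31.
  x = λ² - 39 - 35 = 961 - 74 ≡ 27; y = λ·(39 - 27) - 26 ≡ 2. → (27, 2)
double: tangent at (27, 2): λ = (3·27² + 21)/(2·2) ≡ 15/4. 4⁻¹ ≡ 11 (mod 43) since 4·11 = 44 ≡ 1, so λ ≡ 15·11 ≡ 36.
  x = λ² - 27 - 27 = 1296 - 54 ≡ 38; y = λ·(27 - 38) - 2 ≡ 32. → (38, 32)
add G: (38, 32) + (35, 31). λ = (31 - 32)/(35 - 38) ≡ 42/40 mod 43. 40⁻¹ ≡ 14 (mod 43), so λ ≡ 29.
  x = λ² - 38 - 35 = 841 - 73 ≡ 37; y = λ·(38 - 37) - 32 ≡ 40. → (37, 40)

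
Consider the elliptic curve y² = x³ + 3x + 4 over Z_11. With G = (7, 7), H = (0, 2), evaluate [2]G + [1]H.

First 2G:
Repeated addition: build up to 2G.
2G: tangent at (7, 7): λ = (3·7² + 3)/(2·7) ≡ 7/3. 3⁻¹ ≡ 4 (mod 11) since 3·4 = 12 ≡ 1, so λ ≡ 7·4 ≡ 6.
  x = λ² - 7 - 7 = 36 - 14 ≡ 0; y = λ·(7 - 0) - 7 ≡ 2. → (0, 2)
2G = (0, 2).
Finally 2G + H:
tangent at (0, 2): λ = (3·0² + 3)/(2·2) ≡ 3/4. 4⁻¹ ≡ 3 (mod 11) since 4·3 = 12 ≡ 1, so λ ≡ 3·3 ≡ 9.
  x = λ² - 0 - 0 = 81 - 0 ≡ 4; y = λ·(0 - 4) - 2 ≡ 6. → (4, 6)

(4, 6)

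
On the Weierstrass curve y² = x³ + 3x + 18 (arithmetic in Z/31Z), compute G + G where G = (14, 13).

tangent at (14, 13): λ = (3·14² + 3)/(2·13) ≡ 2/26. 26⁻¹ ≡ 6 (mod 31), so λ ≡ 2·6 ≡ 12.
  x = λ² - 14 - 14 = 144 - 28 ≡ 23; y = λ·(14 - 23) - 13 ≡ 3. → (23, 3)

(23, 3)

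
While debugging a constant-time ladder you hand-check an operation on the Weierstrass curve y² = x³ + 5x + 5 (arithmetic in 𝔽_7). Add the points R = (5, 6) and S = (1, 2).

(5, 6) + (1, 2). λ = (2 - 6)/(1 - 5) ≡ 3/3 mod 7. 3⁻¹ ≡ 5 (mod 7), so λ ≡ 1.
  x = λ² - 5 - 1 = 1 - 6 ≡ 2; y = λ·(5 - 2) - 6 ≡ 4. → (2, 4)

(2, 4)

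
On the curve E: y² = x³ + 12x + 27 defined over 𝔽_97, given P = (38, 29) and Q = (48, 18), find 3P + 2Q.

(9, 66)

First 3P:
Repeated addition: build up to 3P.
2P: tangent at (38, 29): λ = (3·38² + 12)/(2·29) ≡ 76/58. 58⁻¹ ≡ 92 (mod 97) since 58·92 = 5336 ≡ 1, so λ ≡ 76·92 ≡ 8.
  x = λ² - 38 - 38 = 64 - 76 ≡ 85; y = λ·(38 - 85) - 29 ≡ 80. → (85, 80)
3P: (85, 80) + (38, 29). λ = (29 - 80)/(38 - 85) ≡ 46/50 mod 97. 50⁻¹ ≡ 33 (mod 97), so λ ≡ 63.
  x = λ² - 85 - 38 = 3969 - 123 ≡ 63; y = λ·(85 - 63) - 80 ≡ 45. → (63, 45)
3P = (63, 45).
Next 2Q:
Repeated addition: build up to 2Q.
2Q: tangent at (48, 18): λ = (3·48² + 12)/(2·18) ≡ 37/36. 36⁻¹ ≡ 62 (mod 97) since 36·62 = 2232 ≡ 1, so λ ≡ 37·62 ≡ 63.
  x = λ² - 48 - 48 = 3969 - 96 ≡ 90; y = λ·(48 - 90) - 18 ≡ 52. → (90, 52)
2Q = (90, 52).
Finally 3P + 2Q:
(63, 45) + (90, 52). λ = (52 - 45)/(90 - 63) ≡ 7/27 mod 97. 27⁻¹ ≡ 18 (mod 97), so λ ≡ 29.
  x = λ² - 63 - 90 = 841 - 153 ≡ 9; y = λ·(63 - 9) - 45 ≡ 66. → (9, 66)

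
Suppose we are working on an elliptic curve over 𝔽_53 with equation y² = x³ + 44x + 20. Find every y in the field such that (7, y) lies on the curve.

x³ + 44x + 20 = 671 ≡ 35 (mod 53).
35 is a non-residue mod 53; no y exists.

none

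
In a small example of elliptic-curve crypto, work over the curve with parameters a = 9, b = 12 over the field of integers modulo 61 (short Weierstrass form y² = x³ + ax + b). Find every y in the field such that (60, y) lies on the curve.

none

x³ + 9x + 12 = 216552 ≡ 2 (mod 61).
2 is a non-residue mod 61; no y exists.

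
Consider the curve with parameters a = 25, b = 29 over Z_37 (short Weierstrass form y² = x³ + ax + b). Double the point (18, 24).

tangent at (18, 24): λ = (3·18² + 25)/(2·24) ≡ 35/11. 11⁻¹ ≡ 27 (mod 37) since 11·27 = 297 ≡ 1, so λ ≡ 35·27 ≡ 20.
  x = λ² - 18 - 18 = 400 - 36 ≡ 31; y = λ·(18 - 31) - 24 ≡ 12. → (31, 12)

(31, 12)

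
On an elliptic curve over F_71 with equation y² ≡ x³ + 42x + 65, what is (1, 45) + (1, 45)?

tangent at (1, 45): λ = (3·1² + 42)/(2·45) ≡ 45/19. 19⁻¹ ≡ 15 (mod 71), so λ ≡ 45·15 ≡ 36.
  x = λ² - 1 - 1 = 1296 - 2 ≡ 16; y = λ·(1 - 16) - 45 ≡ 54. → (16, 54)

(16, 54)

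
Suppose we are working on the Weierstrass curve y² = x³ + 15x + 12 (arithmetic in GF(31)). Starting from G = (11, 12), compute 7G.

Repeated addition: build up to 7G.
2G: tangent at (11, 12): λ = (3·11² + 15)/(2·12) ≡ 6/24. 24⁻¹ ≡ 22 (mod 31) since 24·22 = 528 ≡ 1, so λ ≡ 6·22 ≡ 8.
  x = λ² - 11 - 11 = 64 - 22 ≡ 11; y = λ·(11 - 11) - 12 ≡ 19. → (11, 19)
3G: (11, 19) + (11, 12): same x and y₁ ≡ -y₂, so the sum is the point at infinity.
4G: the point at infinity + (11, 12) = (11, 12) (identity).
5G: tangent at (11, 12): λ = (3·11² + 15)/(2·12) ≡ 6/24. 24⁻¹ ≡ 22 (mod 31) since 24·22 = 528 ≡ 1, so λ ≡ 6·22 ≡ 8.
  x = λ² - 11 - 11 = 64 - 22 ≡ 11; y = λ·(11 - 11) - 12 ≡ 19. → (11, 19)
6G: (11, 19) + (11, 12): same x and y₁ ≡ -y₂, so the sum is the point at infinity.
7G: the point at infinity + (11, 12) = (11, 12) (identity).

(11, 12)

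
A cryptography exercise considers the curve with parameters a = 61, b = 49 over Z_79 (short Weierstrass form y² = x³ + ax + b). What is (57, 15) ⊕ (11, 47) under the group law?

(57, 15) + (11, 47). λ = (47 - 15)/(11 - 57) ≡ 32/33 mod 79. 33⁻¹ ≡ 12 (mod 79) since 33·12 = 396 ≡ 1, so λ ≡ 68.
  x = λ² - 57 - 11 = 4624 - 68 ≡ 53; y = λ·(57 - 53) - 15 ≡ 20. → (53, 20)

(53, 20)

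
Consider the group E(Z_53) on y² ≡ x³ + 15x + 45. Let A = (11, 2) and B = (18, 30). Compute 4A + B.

First 4A:
Double-and-add on 4 = (100)₂. Start with A = (11, 2) for the leading 1-bit.
double: tangent at (11, 2): λ = (3·11² + 15)/(2·2) ≡ 7/4. 4⁻¹ ≡ 40 (mod 53) since 4·40 = 160 ≡ 1, so λ ≡ 7·40 ≡ 15.
  x = λ² - 11 - 11 = 225 - 22 ≡ 44; y = λ·(11 - 44) - 2 ≡ 33. → (44, 33)
double: tangent at (44, 33): λ = (3·44² + 15)/(2·33) ≡ 46/13. 13⁻¹ ≡ 49 (mod 53) since 13·49 = 637 ≡ 1, so λ ≡ 46·49 ≡ 28.
  x = λ² - 44 - 44 = 784 - 88 ≡ 7; y = λ·(44 - 7) - 33 ≡ 49. → (7, 49)
4A = (7, 49).
Finally 4A + B:
(7, 49) + (18, 30). λ = (30 - 49)/(18 - 7) ≡ 34/11 mod 53. 11⁻¹ ≡ 29 (mod 53), so λ ≡ 32.
  x = λ² - 7 - 18 = 1024 - 25 ≡ 45; y = λ·(7 - 45) - 49 ≡ 7. → (45, 7)

(45, 7)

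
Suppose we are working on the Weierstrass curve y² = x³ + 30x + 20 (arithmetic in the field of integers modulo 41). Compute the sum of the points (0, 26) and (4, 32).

(0, 26) + (4, 32). λ = (32 - 26)/(4 - 0) ≡ 6/4 mod 41. 4⁻¹ ≡ 31 (mod 41) since 4·31 = 124 ≡ 1, so λ ≡ 22.
  x = λ² - 0 - 4 = 484 - 4 ≡ 29; y = λ·(0 - 29) - 26 ≡ 33. → (29, 33)

(29, 33)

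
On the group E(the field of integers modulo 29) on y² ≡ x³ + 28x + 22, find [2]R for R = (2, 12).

(2, 17)

tangent at (2, 12): λ = (3·2² + 28)/(2·12) ≡ 11/24. 24⁻¹ ≡ 23 (mod 29) since 24·23 = 552 ≡ 1, so λ ≡ 11·23 ≡ 21.
  x = λ² - 2 - 2 = 441 - 4 ≡ 2; y = λ·(2 - 2) - 12 ≡ 17. → (2, 17)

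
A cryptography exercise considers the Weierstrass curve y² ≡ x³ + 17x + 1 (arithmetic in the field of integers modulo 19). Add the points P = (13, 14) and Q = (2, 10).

(9, 3)

(13, 14) + (2, 10). λ = (10 - 14)/(2 - 13) ≡ 15/8 mod 19. 8⁻¹ ≡ 12 (mod 19) since 8·12 = 96 ≡ 1, so λ ≡ 9.
  x = λ² - 13 - 2 = 81 - 15 ≡ 9; y = λ·(13 - 9) - 14 ≡ 3. → (9, 3)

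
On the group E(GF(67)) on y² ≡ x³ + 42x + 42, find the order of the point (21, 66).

2P: tangent at (21, 66): λ = (3·21² + 42)/(2·66) ≡ 25/65. 65⁻¹ ≡ 33 (mod 67), so λ ≡ 25·33 ≡ 21.
  x = λ² - 21 - 21 = 441 - 42 ≡ 64; y = λ·(21 - 64) - 66 ≡ 36. → (64, 36)
3P: (64, 36) + (21, 66). λ = (66 - 36)/(21 - 64) ≡ 30/24 mod 67. 24⁻¹ ≡ 14 (mod 67), so λ ≡ 18.
  x = λ² - 64 - 21 = 324 - 85 ≡ 38; y = λ·(64 - 38) - 36 ≡ 30. → (38, 30)
4P: (38, 30) + (21, 66). λ = (66 - 30)/(21 - 38) ≡ 36/50 mod 67. 50⁻¹ ≡ 63 (mod 67), so λ ≡ 57.
  x = λ² - 38 - 21 = 3249 - 59 ≡ 41; y = λ·(38 - 41) - 30 ≡ 0. → (41, 0)
5P: (41, 0) + (21, 66). λ = (66 - 0)/(21 - 41) ≡ 66/47 mod 67. 47⁻¹ ≡ 10 (mod 67) since 47·10 = 470 ≡ 1, so λ ≡ 57.
  x = λ² - 41 - 21 = 3249 - 62 ≡ 38; y = λ·(41 - 38) - 0 ≡ 37. → (38, 37)
6P: (38, 37) + (21, 66). λ = (66 - 37)/(21 - 38) ≡ 29/50 mod 67. 50⁻¹ ≡ 63 (mod 67) since 50·63 = 3150 ≡ 1, so λ ≡ 18.
  x = λ² - 38 - 21 = 324 - 59 ≡ 64; y = λ·(38 - 64) - 37 ≡ 31. → (64, 31)
7P: (64, 31) + (21, 66). λ = (66 - 31)/(21 - 64) ≡ 35/24 mod 67. 24⁻¹ ≡ 14 (mod 67) since 24·14 = 336 ≡ 1, so λ ≡ 21.
  x = λ² - 64 - 21 = 441 - 85 ≡ 21; y = λ·(64 - 21) - 31 ≡ 1. → (21, 1)
8P: (21, 1) + (21, 66): same x and y₁ ≡ -y₂, so the sum is O.
8P = O, so the order is 8.

8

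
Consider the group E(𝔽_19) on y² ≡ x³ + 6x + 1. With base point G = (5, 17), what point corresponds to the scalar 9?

Double-and-add on 9 = (1001)₂. Start with G = (5, 17) for the leading 1-bit.
double: tangent at (5, 17): λ = (3·5² + 6)/(2·17) ≡ 5/15. 15⁻¹ ≡ 14 (mod 19), so λ ≡ 5·14 ≡ 13.
  x = λ² - 5 - 5 = 169 - 10 ≡ 7; y = λ·(5 - 7) - 17 ≡ 14. → (7, 14)
double: tangent at (7, 14): λ = (3·7² + 6)/(2·14) ≡ 1/9. 9⁻¹ ≡ 17 (mod 19) since 9·17 = 153 ≡ 1, so λ ≡ 1·17 ≡ 17.
  x = λ² - 7 - 7 = 289 - 14 ≡ 9; y = λ·(7 - 9) - 14 ≡ 9. → (9, 9)
double: tangent at (9, 9): λ = (3·9² + 6)/(2·9) ≡ 2/18. 18⁻¹ ≡ 18 (mod 19), so λ ≡ 2·18 ≡ 17.
  x = λ² - 9 - 9 = 289 - 18 ≡ 5; y = λ·(9 - 5) - 9 ≡ 2. → (5, 2)
add G: (5, 2) + (5, 17): same x and y₁ ≡ -y₂, so the sum is O.

O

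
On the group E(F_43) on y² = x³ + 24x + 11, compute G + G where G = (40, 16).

tangent at (40, 16): λ = (3·40² + 24)/(2·16) ≡ 8/32. 32⁻¹ ≡ 39 (mod 43) since 32·39 = 1248 ≡ 1, so λ ≡ 8·39 ≡ 11.
  x = λ² - 40 - 40 = 121 - 80 ≡ 41; y = λ·(40 - 41) - 16 ≡ 16. → (41, 16)

(41, 16)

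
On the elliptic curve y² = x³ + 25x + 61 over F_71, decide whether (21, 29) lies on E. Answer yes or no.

no

y² = 29² ≡ 60; x³ + 25x + 61 = 9847 ≡ 49 (mod 71). 60 ≠ 49.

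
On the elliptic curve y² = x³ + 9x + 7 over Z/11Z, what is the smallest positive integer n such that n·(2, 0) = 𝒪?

2P: (2, 0) + (2, 0): same x and y₁ ≡ -y₂, so the sum is 𝒪.
2P = 𝒪, so the order is 2.

2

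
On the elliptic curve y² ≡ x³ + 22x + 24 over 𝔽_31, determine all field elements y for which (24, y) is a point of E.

x³ + 22x + 24 = 14376 ≡ 23 (mod 31).
23 is a non-residue mod 31; no y exists.

none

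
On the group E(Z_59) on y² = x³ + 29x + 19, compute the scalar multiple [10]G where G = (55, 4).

(3, 30)

Repeated addition: build up to 10G.
2G: tangent at (55, 4): λ = (3·55² + 29)/(2·4) ≡ 18/8. 8⁻¹ ≡ 37 (mod 59), so λ ≡ 18·37 ≡ 17.
  x = λ² - 55 - 55 = 289 - 110 ≡ 2; y = λ·(55 - 2) - 4 ≡ 12. → (2, 12)
3G: (2, 12) + (55, 4). λ = (4 - 12)/(55 - 2) ≡ 51/53 mod 59. 53⁻¹ ≡ 49 (mod 59) since 53·49 = 2597 ≡ 1, so λ ≡ 21.
  x = λ² - 2 - 55 = 441 - 57 ≡ 30; y = λ·(2 - 30) - 12 ≡ 49. → (30, 49)
4G: (30, 49) + (55, 4). λ = (4 - 49)/(55 - 30) ≡ 14/25 mod 59. 25⁻¹ ≡ 26 (mod 59), so λ ≡ 10.
  x = λ² - 30 - 55 = 100 - 85 ≡ 15; y = λ·(30 - 15) - 49 ≡ 42. → (15, 42)
5G: (15, 42) + (55, 4). λ = (4 - 42)/(55 - 15) ≡ 21/40 mod 59. 40⁻¹ ≡ 31 (mod 59), so λ ≡ 2.
  x = λ² - 15 - 55 = 4 - 70 ≡ 52; y = λ·(15 - 52) - 42 ≡ 2. → (52, 2)
6G: (52, 2) + (55, 4). λ = (4 - 2)/(55 - 52) ≡ 2/3 mod 59. 3⁻¹ ≡ 20 (mod 59) since 3·20 = 60 ≡ 1, so λ ≡ 40.
  x = λ² - 52 - 55 = 1600 - 107 ≡ 18; y = λ·(52 - 18) - 2 ≡ 1. → (18, 1)
7G: (18, 1) + (55, 4). λ = (4 - 1)/(55 - 18) ≡ 3/37 mod 59. 37⁻¹ ≡ 8 (mod 59), so λ ≡ 24.
  x = λ² - 18 - 55 = 576 - 73 ≡ 31; y = λ·(18 - 31) - 1 ≡ 41. → (31, 41)
8G: (31, 41) + (55, 4). λ = (4 - 41)/(55 - 31) ≡ 22/24 mod 59. 24⁻¹ ≡ 32 (mod 59), so λ ≡ 55.
  x = λ² - 31 - 55 = 3025 - 86 ≡ 48; y = λ·(31 - 48) - 41 ≡ 27. → (48, 27)
9G: (48, 27) + (55, 4). λ = (4 - 27)/(55 - 48) ≡ 36/7 mod 59. 7⁻¹ ≡ 17 (mod 59) since 7·17 = 119 ≡ 1, so λ ≡ 22.
  x = λ² - 48 - 55 = 484 - 103 ≡ 27; y = λ·(48 - 27) - 27 ≡ 22. → (27, 22)
10G: (27, 22) + (55, 4). λ = (4 - 22)/(55 - 27) ≡ 41/28 mod 59. 28⁻¹ ≡ 19 (mod 59), so λ ≡ 12.
  x = λ² - 27 - 55 = 144 - 82 ≡ 3; y = λ·(27 - 3) - 22 ≡ 30. → (3, 30)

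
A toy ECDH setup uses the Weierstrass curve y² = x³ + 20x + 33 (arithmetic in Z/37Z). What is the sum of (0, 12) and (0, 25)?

O

The two points share x = 0 and their y-coordinates satisfy 12 + 25 ≡ 0 (mod 37), so they are inverses. Their sum is O.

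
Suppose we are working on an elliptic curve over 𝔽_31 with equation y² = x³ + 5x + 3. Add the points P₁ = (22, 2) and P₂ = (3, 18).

(22, 2) + (3, 18). λ = (18 - 2)/(3 - 22) ≡ 16/12 mod 31. 12⁻¹ ≡ 13 (mod 31), so λ ≡ 22.
  x = λ² - 22 - 3 = 484 - 25 ≡ 25; y = λ·(22 - 25) - 2 ≡ 25. → (25, 25)

(25, 25)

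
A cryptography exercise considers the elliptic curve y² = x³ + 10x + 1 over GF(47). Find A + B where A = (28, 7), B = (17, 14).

(16, 11)

(28, 7) + (17, 14). λ = (14 - 7)/(17 - 28) ≡ 7/36 mod 47. 36⁻¹ ≡ 17 (mod 47), so λ ≡ 25.
  x = λ² - 28 - 17 = 625 - 45 ≡ 16; y = λ·(28 - 16) - 7 ≡ 11. → (16, 11)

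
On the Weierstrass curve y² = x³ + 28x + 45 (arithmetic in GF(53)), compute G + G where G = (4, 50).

(17, 44)

tangent at (4, 50): λ = (3·4² + 28)/(2·50) ≡ 23/47. 47⁻¹ ≡ 44 (mod 53) since 47·44 = 2068 ≡ 1, so λ ≡ 23·44 ≡ 5.
  x = λ² - 4 - 4 = 25 - 8 ≡ 17; y = λ·(4 - 17) - 50 ≡ 44. → (17, 44)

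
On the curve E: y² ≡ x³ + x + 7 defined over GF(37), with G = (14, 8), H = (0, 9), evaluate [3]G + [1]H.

(30, 8)

First 3G:
Repeated addition: build up to 3G.
2G: tangent at (14, 8): λ = (3·14² + 1)/(2·8) ≡ 34/16. 16⁻¹ ≡ 7 (mod 37) since 16·7 = 112 ≡ 1, so λ ≡ 34·7 ≡ 16.
  x = λ² - 14 - 14 = 256 - 28 ≡ 6; y = λ·(14 - 6) - 8 ≡ 9. → (6, 9)
3G: (6, 9) + (14, 8). λ = (8 - 9)/(14 - 6) ≡ 36/8 mod 37. 8⁻¹ ≡ 14 (mod 37), so λ ≡ 23.
  x = λ² - 6 - 14 = 529 - 20 ≡ 28; y = λ·(6 - 28) - 9 ≡ 3. → (28, 3)
3G = (28, 3).
Finally 3G + H:
(28, 3) + (0, 9). λ = (9 - 3)/(0 - 28) ≡ 6/9 mod 37. 9⁻¹ ≡ 33 (mod 37), so λ ≡ 13.
  x = λ² - 28 - 0 = 169 - 28 ≡ 30; y = λ·(28 - 30) - 3 ≡ 8. → (30, 8)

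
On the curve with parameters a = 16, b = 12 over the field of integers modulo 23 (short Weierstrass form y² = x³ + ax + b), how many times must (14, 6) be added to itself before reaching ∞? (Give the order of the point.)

2P: tangent at (14, 6): λ = (3·14² + 16)/(2·6) ≡ 6/12. 12⁻¹ ≡ 2 (mod 23), so λ ≡ 6·2 ≡ 12.
  x = λ² - 14 - 14 = 144 - 28 ≡ 1; y = λ·(14 - 1) - 6 ≡ 12. → (1, 12)
3P: (1, 12) + (14, 6). λ = (6 - 12)/(14 - 1) ≡ 17/13 mod 23. 13⁻¹ ≡ 16 (mod 23), so λ ≡ 19.
  x = λ² - 1 - 14 = 361 - 15 ≡ 1; y = λ·(1 - 1) - 12 ≡ 11. → (1, 11)
4P: (1, 11) + (14, 6). λ = (6 - 11)/(14 - 1) ≡ 18/13 mod 23. 13⁻¹ ≡ 16 (mod 23), so λ ≡ 12.
  x = λ² - 1 - 14 = 144 - 15 ≡ 14; y = λ·(1 - 14) - 11 ≡ 17. → (14, 17)
5P: (14, 17) + (14, 6): same x and y₁ ≡ -y₂, so the sum is ∞.
5P = ∞, so the order is 5.

5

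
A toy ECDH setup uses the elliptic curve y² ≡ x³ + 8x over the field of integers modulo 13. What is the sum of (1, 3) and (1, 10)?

O

The two points share x = 1 and their y-coordinates satisfy 3 + 10 ≡ 0 (mod 13), so they are inverses. Their sum is O.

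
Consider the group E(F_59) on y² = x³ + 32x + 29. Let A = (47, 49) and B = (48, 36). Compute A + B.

(47, 49) + (48, 36). λ = (36 - 49)/(48 - 47) ≡ 46/1 mod 59. 1⁻¹ ≡ 1 (mod 59), so λ ≡ 46.
  x = λ² - 47 - 48 = 2116 - 95 ≡ 15; y = λ·(47 - 15) - 49 ≡ 7. → (15, 7)

(15, 7)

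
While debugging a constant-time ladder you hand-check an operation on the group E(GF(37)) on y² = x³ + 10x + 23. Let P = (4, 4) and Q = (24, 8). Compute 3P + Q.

(25, 5)

First 3P:
Repeated addition: build up to 3P.
2P: tangent at (4, 4): λ = (3·4² + 10)/(2·4) ≡ 21/8. 8⁻¹ ≡ 14 (mod 37) since 8·14 = 112 ≡ 1, so λ ≡ 21·14 ≡ 35.
  x = λ² - 4 - 4 = 1225 - 8 ≡ 33; y = λ·(4 - 33) - 4 ≡ 17. → (33, 17)
3P: (33, 17) + (4, 4). λ = (4 - 17)/(4 - 33) ≡ 24/8 mod 37. 8⁻¹ ≡ 14 (mod 37) since 8·14 = 112 ≡ 1, so λ ≡ 3.
  x = λ² - 33 - 4 = 9 - 37 ≡ 9; y = λ·(33 - 9) - 17 ≡ 18. → (9, 18)
3P = (9, 18).
Finally 3P + Q:
(9, 18) + (24, 8). λ = (8 - 18)/(24 - 9) ≡ 27/15 mod 37. 15⁻¹ ≡ 5 (mod 37), so λ ≡ 24.
  x = λ² - 9 - 24 = 576 - 33 ≡ 25; y = λ·(9 - 25) - 18 ≡ 5. → (25, 5)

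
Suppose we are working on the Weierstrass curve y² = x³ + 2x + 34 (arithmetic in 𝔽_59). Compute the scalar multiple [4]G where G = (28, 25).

(43, 6)

Double-and-add on 4 = (100)₂. Start with G = (28, 25) for the leading 1-bit.
double: tangent at (28, 25): λ = (3·28² + 2)/(2·25) ≡ 53/50. 50⁻¹ ≡ 13 (mod 59) since 50·13 = 650 ≡ 1, so λ ≡ 53·13 ≡ 40.
  x = λ² - 28 - 28 = 1600 - 56 ≡ 10; y = λ·(28 - 10) - 25 ≡ 46. → (10, 46)
double: tangent at (10, 46): λ = (3·10² + 2)/(2·46) ≡ 7/33. 33⁻¹ ≡ 34 (mod 59), so λ ≡ 7·34 ≡ 2.
  x = λ² - 10 - 10 = 4 - 20 ≡ 43; y = λ·(10 - 43) - 46 ≡ 6. → (43, 6)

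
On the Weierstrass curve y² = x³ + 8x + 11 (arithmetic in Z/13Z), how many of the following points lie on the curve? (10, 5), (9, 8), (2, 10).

(10, 5): 5² ≡ 12, rhs ≡ 12 → on.
(9, 8): 8² ≡ 12, rhs ≡ 6 → off.
(2, 10): 10² ≡ 9, rhs ≡ 9 → on.

2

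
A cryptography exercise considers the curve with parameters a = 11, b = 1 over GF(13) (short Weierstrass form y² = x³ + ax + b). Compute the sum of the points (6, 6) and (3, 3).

(6, 6) + (3, 3). λ = (3 - 6)/(3 - 6) ≡ 10/10 mod 13. 10⁻¹ ≡ 4 (mod 13) since 10·4 = 40 ≡ 1, so λ ≡ 1.
  x = λ² - 6 - 3 = 1 - 9 ≡ 5; y = λ·(6 - 5) - 6 ≡ 8. → (5, 8)

(5, 8)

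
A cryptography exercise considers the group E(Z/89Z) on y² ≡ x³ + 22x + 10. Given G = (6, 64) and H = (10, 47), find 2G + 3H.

First 2G:
Repeated addition: build up to 2G.
2G: tangent at (6, 64): λ = (3·6² + 22)/(2·64) ≡ 41/39. 39⁻¹ ≡ 16 (mod 89), so λ ≡ 41·16 ≡ 33.
  x = λ² - 6 - 6 = 1089 - 12 ≡ 9; y = λ·(6 - 9) - 64 ≡ 15. → (9, 15)
2G = (9, 15).
Next 3H:
Repeated addition: build up to 3H.
2H: tangent at (10, 47): λ = (3·10² + 22)/(2·47) ≡ 55/5. 5⁻¹ ≡ 18 (mod 89), so λ ≡ 55·18 ≡ 11.
  x = λ² - 10 - 10 = 121 - 20 ≡ 12; y = λ·(10 - 12) - 47 ≡ 20. → (12, 20)
3H: (12, 20) + (10, 47). λ = (47 - 20)/(10 - 12) ≡ 27/87 mod 89. 87⁻¹ ≡ 44 (mod 89), so λ ≡ 31.
  x = λ² - 12 - 10 = 961 - 22 ≡ 49; y = λ·(12 - 49) - 20 ≡ 79. → (49, 79)
3H = (49, 79).
Finally 2G + 3H:
(9, 15) + (49, 79). λ = (79 - 15)/(49 - 9) ≡ 64/40 mod 89. 40⁻¹ ≡ 69 (mod 89), so λ ≡ 55.
  x = λ² - 9 - 49 = 3025 - 58 ≡ 30; y = λ·(9 - 30) - 15 ≡ 76. → (30, 76)

(30, 76)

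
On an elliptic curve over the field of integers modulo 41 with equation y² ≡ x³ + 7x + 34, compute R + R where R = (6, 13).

(24, 2)

tangent at (6, 13): λ = (3·6² + 7)/(2·13) ≡ 33/26. 26⁻¹ ≡ 30 (mod 41), so λ ≡ 33·30 ≡ 6.
  x = λ² - 6 - 6 = 36 - 12 ≡ 24; y = λ·(6 - 24) - 13 ≡ 2. → (24, 2)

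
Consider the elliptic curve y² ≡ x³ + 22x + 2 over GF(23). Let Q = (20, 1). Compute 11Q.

Double-and-add on 11 = (1011)₂. Start with Q = (20, 1) for the leading 1-bit.
double: tangent at (20, 1): λ = (3·20² + 22)/(2·1) ≡ 3/2. 2⁻¹ ≡ 12 (mod 23) since 2·12 = 24 ≡ 1, so λ ≡ 3·12 ≡ 13.
  x = λ² - 20 - 20 = 169 - 40 ≡ 14; y = λ·(20 - 14) - 1 ≡ 8. → (14, 8)
double: tangent at (14, 8): λ = (3·14² + 22)/(2·8) ≡ 12/16. 16⁻¹ ≡ 13 (mod 23), so λ ≡ 12·13 ≡ 18.
  x = λ² - 14 - 14 = 324 - 28 ≡ 20; y = λ·(14 - 20) - 8 ≡ 22. → (20, 22)
add Q: (20, 22) + (20, 1): same x and y₁ ≡ -y₂, so the sum is 𝒪.
double: 𝒪 + 𝒪 = 𝒪 (identity).
add Q: 𝒪 + (20, 1) = (20, 1) (identity).

(20, 1)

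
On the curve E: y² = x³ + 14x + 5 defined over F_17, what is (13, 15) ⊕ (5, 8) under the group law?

(8, 0)

(13, 15) + (5, 8). λ = (8 - 15)/(5 - 13) ≡ 10/9 mod 17. 9⁻¹ ≡ 2 (mod 17) since 9·2 = 18 ≡ 1, so λ ≡ 3.
  x = λ² - 13 - 5 = 9 - 18 ≡ 8; y = λ·(13 - 8) - 15 ≡ 0. → (8, 0)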